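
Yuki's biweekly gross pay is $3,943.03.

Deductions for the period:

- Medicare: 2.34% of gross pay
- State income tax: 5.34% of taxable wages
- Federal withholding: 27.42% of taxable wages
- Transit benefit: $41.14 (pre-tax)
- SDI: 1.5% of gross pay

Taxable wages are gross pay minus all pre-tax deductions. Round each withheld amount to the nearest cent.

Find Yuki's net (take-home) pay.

Transit benefit: $41.14
Taxable wages = $3,943.03 − $41.14 = $3,901.89
Federal withholding: $3,901.89 × 0.2742 = $1,069.90
State income tax: $3,901.89 × 0.0534 = $208.36
Medicare: $3,943.03 × 0.0234 = $92.27
SDI: $3,943.03 × 0.015 = $59.15
Total deductions = $41.14 + $1,069.90 + $208.36 + $92.27 + $59.15 = $1,470.82
Net pay = $3,943.03 − $1,470.82 = $2,472.21

$2,472.21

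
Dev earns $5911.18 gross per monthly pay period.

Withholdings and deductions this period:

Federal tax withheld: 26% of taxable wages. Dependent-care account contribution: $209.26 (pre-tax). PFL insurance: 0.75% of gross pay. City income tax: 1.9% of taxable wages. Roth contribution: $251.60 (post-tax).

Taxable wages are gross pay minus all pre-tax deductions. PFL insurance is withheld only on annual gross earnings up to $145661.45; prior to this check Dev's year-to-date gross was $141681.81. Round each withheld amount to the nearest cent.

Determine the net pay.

$3829.63

Dependent-care account contribution: $209.26
Taxable wages = $5911.18 − $209.26 = $5701.92
Federal tax withheld: $5701.92 × 0.26 = $1482.50
City income tax: $5701.92 × 0.019 = $108.34
PFL insurance: only $145661.45 − $141681.81 = $3979.64 of this check is subject → $3979.64 × 0.0075 = $29.85
Roth contribution: $251.60
Total deductions = $209.26 + $1482.50 + $108.34 + $29.85 + $251.60 = $2081.55
Net pay = $5911.18 − $2081.55 = $3829.63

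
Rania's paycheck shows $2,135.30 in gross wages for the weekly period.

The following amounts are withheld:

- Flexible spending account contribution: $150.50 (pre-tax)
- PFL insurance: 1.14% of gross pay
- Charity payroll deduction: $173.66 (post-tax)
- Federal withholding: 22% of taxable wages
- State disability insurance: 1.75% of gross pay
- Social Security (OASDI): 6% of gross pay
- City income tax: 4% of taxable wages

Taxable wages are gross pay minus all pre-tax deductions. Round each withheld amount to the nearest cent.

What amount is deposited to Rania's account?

$1,105.26

Flexible spending account contribution: $150.50
Taxable wages = $2,135.30 − $150.50 = $1,984.80
Federal withholding: $1,984.80 × 0.22 = $436.66
City income tax: $1,984.80 × 0.04 = $79.39
Social Security (OASDI): $2,135.30 × 0.06 = $128.12
PFL insurance: $2,135.30 × 0.0114 = $24.34
State disability insurance: $2,135.30 × 0.0175 = $37.37
Charity payroll deduction: $173.66
Total deductions = $150.50 + $436.66 + $79.39 + $128.12 + $24.34 + $37.37 + $173.66 = $1,030.04
Net pay = $2,135.30 − $1,030.04 = $1,105.26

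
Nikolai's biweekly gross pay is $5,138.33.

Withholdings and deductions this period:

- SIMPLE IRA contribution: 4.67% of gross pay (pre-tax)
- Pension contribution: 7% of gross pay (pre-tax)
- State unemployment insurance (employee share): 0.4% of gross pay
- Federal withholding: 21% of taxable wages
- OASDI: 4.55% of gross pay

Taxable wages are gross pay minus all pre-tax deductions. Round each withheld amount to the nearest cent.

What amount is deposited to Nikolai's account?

Pension contribution: $5,138.33 × 0.07 = $359.68
SIMPLE IRA contribution: $5,138.33 × 0.0467 = $239.96
Pre-tax total = $359.68 + $239.96 = $599.64
Taxable wages = $5,138.33 − $599.64 = $4,538.69
Federal withholding: $4,538.69 × 0.21 = $953.12
State unemployment insurance (employee share): $5,138.33 × 0.004 = $20.55
OASDI: $5,138.33 × 0.0455 = $233.79
Total deductions = $359.68 + $239.96 + $953.12 + $20.55 + $233.79 = $1,807.10
Net pay = $5,138.33 − $1,807.10 = $3,331.23

$3,331.23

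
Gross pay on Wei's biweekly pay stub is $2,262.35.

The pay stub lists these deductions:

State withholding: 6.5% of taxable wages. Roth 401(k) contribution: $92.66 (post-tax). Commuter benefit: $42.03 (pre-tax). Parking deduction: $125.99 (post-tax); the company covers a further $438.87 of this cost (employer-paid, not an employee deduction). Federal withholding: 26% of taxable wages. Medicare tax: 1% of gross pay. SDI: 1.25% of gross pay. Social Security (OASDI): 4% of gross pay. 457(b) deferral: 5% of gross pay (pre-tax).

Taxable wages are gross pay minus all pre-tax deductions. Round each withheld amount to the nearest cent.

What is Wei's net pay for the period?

457(b) deferral: $2,262.35 × 0.05 = $113.12
Commuter benefit: $42.03
Pre-tax total = $113.12 + $42.03 = $155.15
Taxable wages = $2,262.35 − $155.15 = $2,107.20
Federal withholding: $2,107.20 × 0.26 = $547.87
State withholding: $2,107.20 × 0.065 = $136.97
Medicare tax: $2,262.35 × 0.01 = $22.62
SDI: $2,262.35 × 0.0125 = $28.28
Social Security (OASDI): $2,262.35 × 0.04 = $90.49
Roth 401(k) contribution: $92.66
Parking deduction: $125.99
(Employer's $438.87 toward parking deduction is not withheld from the employee.)
Total deductions = $113.12 + $42.03 + $547.87 + $136.97 + $22.62 + $28.28 + $90.49 + $92.66 + $125.99 = $1,200.03
Net pay = $2,262.35 − $1,200.03 = $1,062.32

$1,062.32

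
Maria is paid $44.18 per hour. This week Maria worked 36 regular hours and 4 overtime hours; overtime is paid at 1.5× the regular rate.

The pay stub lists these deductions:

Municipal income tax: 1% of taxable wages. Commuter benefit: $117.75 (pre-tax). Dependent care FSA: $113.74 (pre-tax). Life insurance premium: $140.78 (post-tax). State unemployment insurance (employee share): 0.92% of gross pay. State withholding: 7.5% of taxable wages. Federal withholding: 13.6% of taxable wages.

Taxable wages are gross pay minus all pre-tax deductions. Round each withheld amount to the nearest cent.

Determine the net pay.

Regular pay: 36 × $44.18 = $1590.48
Overtime pay: 4 × $44.18 × 1.5 = $265.08
Gross pay = $1590.48 + $265.08 = $1855.56
Dependent care FSA: $113.74
Commuter benefit: $117.75
Pre-tax total = $113.74 + $117.75 = $231.49
Taxable wages = $1855.56 − $231.49 = $1624.07
Municipal income tax: $1624.07 × 0.01 = $16.24
Federal withholding: $1624.07 × 0.136 = $220.87
State withholding: $1624.07 × 0.075 = $121.81
State unemployment insurance (employee share): $1855.56 × 0.0092 = $17.07
Life insurance premium: $140.78
Total deductions = $113.74 + $117.75 + $16.24 + $220.87 + $121.81 + $17.07 + $140.78 = $748.26
Net pay = $1855.56 − $748.26 = $1107.30

$1107.30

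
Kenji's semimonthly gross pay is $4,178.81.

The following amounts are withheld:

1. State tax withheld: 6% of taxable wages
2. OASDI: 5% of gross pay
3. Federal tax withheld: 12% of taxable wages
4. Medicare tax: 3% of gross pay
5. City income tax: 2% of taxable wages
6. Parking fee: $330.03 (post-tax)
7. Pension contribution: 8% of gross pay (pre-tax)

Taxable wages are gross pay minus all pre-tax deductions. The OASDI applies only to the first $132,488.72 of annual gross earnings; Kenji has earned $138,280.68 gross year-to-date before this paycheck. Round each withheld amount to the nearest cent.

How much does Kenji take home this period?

$2,620.22

Pension contribution: $4,178.81 × 0.08 = $334.30
Taxable wages = $4,178.81 − $334.30 = $3,844.51
Federal tax withheld: $3,844.51 × 0.12 = $461.34
City income tax: $3,844.51 × 0.02 = $76.89
State tax withheld: $3,844.51 × 0.06 = $230.67
Medicare tax: $4,178.81 × 0.03 = $125.36
OASDI: annual cap $132,488.72 already reached (YTD $138,280.68), so $0.00
Parking fee: $330.03
Total deductions = $334.30 + $461.34 + $76.89 + $230.67 + $125.36 + $0.00 + $330.03 = $1,558.59
Net pay = $4,178.81 − $1,558.59 = $2,620.22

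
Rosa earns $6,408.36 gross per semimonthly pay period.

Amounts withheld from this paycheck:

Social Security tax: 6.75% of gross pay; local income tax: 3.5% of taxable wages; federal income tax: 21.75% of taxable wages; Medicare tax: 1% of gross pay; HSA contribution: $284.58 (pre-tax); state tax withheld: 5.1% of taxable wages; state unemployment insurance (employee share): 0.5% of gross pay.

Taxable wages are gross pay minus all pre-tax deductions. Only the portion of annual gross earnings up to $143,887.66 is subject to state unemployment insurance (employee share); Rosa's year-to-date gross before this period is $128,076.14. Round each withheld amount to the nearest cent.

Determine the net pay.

HSA contribution: $284.58
Taxable wages = $6,408.36 − $284.58 = $6,123.78
State tax withheld: $6,123.78 × 0.051 = $312.31
Local income tax: $6,123.78 × 0.035 = $214.33
Federal income tax: $6,123.78 × 0.2175 = $1,331.92
State unemployment insurance (employee share): cap not yet reached, full $6,408.36 is subject → $6,408.36 × 0.005 = $32.04
Social Security tax: $6,408.36 × 0.0675 = $432.56
Medicare tax: $6,408.36 × 0.01 = $64.08
Total deductions = $284.58 + $312.31 + $214.33 + $1,331.92 + $32.04 + $432.56 + $64.08 = $2,671.82
Net pay = $6,408.36 − $2,671.82 = $3,736.54

$3,736.54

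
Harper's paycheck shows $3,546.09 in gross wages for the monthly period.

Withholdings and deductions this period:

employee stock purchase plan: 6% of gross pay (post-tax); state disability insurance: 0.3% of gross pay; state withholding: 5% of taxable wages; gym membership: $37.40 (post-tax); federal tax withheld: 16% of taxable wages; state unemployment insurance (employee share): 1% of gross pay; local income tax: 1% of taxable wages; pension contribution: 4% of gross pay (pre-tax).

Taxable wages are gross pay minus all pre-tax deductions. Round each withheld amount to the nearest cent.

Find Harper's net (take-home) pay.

$2,359.05

Pension contribution: $3,546.09 × 0.04 = $141.84
Taxable wages = $3,546.09 − $141.84 = $3,404.25
Federal tax withheld: $3,404.25 × 0.16 = $544.68
State withholding: $3,404.25 × 0.05 = $170.21
Local income tax: $3,404.25 × 0.01 = $34.04
State unemployment insurance (employee share): $3,546.09 × 0.01 = $35.46
State disability insurance: $3,546.09 × 0.003 = $10.64
Gym membership: $37.40
Employee stock purchase plan: $3,546.09 × 0.06 = $212.77
Total deductions = $141.84 + $544.68 + $170.21 + $34.04 + $35.46 + $10.64 + $37.40 + $212.77 = $1,187.04
Net pay = $3,546.09 − $1,187.04 = $2,359.05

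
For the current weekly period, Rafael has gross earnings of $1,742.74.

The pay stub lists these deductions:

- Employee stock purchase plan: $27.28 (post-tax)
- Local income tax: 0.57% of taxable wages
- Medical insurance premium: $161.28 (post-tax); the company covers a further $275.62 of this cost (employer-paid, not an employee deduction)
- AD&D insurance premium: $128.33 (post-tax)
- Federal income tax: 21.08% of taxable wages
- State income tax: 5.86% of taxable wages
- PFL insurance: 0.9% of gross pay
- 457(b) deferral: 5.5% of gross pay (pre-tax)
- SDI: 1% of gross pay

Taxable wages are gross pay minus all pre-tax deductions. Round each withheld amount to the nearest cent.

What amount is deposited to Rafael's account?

$843.83

457(b) deferral: $1,742.74 × 0.055 = $95.85
Taxable wages = $1,742.74 − $95.85 = $1,646.89
Federal income tax: $1,646.89 × 0.2108 = $347.16
State income tax: $1,646.89 × 0.0586 = $96.51
Local income tax: $1,646.89 × 0.0057 = $9.39
PFL insurance: $1,742.74 × 0.009 = $15.68
SDI: $1,742.74 × 0.01 = $17.43
Employee stock purchase plan: $27.28
Medical insurance premium: $161.28
AD&D insurance premium: $128.33
(Employer's $275.62 toward medical insurance premium is not withheld from the employee.)
Total deductions = $95.85 + $347.16 + $96.51 + $9.39 + $15.68 + $17.43 + $27.28 + $161.28 + $128.33 = $898.91
Net pay = $1,742.74 − $898.91 = $843.83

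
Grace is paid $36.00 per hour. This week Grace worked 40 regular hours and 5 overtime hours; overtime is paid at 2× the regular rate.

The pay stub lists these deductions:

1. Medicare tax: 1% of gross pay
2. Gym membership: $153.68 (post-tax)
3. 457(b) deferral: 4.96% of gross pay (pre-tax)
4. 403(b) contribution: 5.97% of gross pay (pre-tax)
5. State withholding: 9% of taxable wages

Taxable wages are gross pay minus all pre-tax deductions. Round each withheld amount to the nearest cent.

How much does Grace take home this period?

$1,287.29

Regular pay: 40 × $36.00 = $1,440.00
Overtime pay: 5 × $36.00 × 2 = $360.00
Gross pay = $1,440.00 + $360.00 = $1,800.00
457(b) deferral: $1,800.00 × 0.0496 = $89.28
403(b) contribution: $1,800.00 × 0.0597 = $107.46
Pre-tax total = $89.28 + $107.46 = $196.74
Taxable wages = $1,800.00 − $196.74 = $1,603.26
State withholding: $1,603.26 × 0.09 = $144.29
Medicare tax: $1,800.00 × 0.01 = $18.00
Gym membership: $153.68
Total deductions = $89.28 + $107.46 + $144.29 + $18.00 + $153.68 = $512.71
Net pay = $1,800.00 − $512.71 = $1,287.29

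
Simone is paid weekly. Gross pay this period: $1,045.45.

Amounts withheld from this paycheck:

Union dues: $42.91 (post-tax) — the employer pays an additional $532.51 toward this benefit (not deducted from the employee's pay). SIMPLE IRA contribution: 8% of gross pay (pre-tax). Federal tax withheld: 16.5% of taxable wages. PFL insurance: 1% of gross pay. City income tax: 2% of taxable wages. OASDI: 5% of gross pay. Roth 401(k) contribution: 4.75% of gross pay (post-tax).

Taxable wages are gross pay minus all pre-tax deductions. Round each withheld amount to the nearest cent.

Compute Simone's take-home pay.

$628.58

SIMPLE IRA contribution: $1,045.45 × 0.08 = $83.64
Taxable wages = $1,045.45 − $83.64 = $961.81
City income tax: $961.81 × 0.02 = $19.24
Federal tax withheld: $961.81 × 0.165 = $158.70
PFL insurance: $1,045.45 × 0.01 = $10.45
OASDI: $1,045.45 × 0.05 = $52.27
Roth 401(k) contribution: $1,045.45 × 0.0475 = $49.66
Union dues: $42.91
(Employer's $532.51 toward union dues is not withheld from the employee.)
Total deductions = $83.64 + $19.24 + $158.70 + $10.45 + $52.27 + $49.66 + $42.91 = $416.87
Net pay = $1,045.45 − $416.87 = $628.58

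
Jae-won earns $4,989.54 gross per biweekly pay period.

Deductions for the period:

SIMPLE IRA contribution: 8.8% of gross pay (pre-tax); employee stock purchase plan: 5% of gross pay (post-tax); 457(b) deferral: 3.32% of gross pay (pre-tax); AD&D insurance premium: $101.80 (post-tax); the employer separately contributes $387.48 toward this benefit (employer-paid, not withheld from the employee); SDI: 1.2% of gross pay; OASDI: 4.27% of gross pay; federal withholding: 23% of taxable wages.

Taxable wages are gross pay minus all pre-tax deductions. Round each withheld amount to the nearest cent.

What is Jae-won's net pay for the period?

$2,752.10

457(b) deferral: $4,989.54 × 0.0332 = $165.65
SIMPLE IRA contribution: $4,989.54 × 0.088 = $439.08
Pre-tax total = $165.65 + $439.08 = $604.73
Taxable wages = $4,989.54 − $604.73 = $4,384.81
Federal withholding: $4,384.81 × 0.23 = $1,008.51
OASDI: $4,989.54 × 0.0427 = $213.05
SDI: $4,989.54 × 0.012 = $59.87
Employee stock purchase plan: $4,989.54 × 0.05 = $249.48
AD&D insurance premium: $101.80
(Employer's $387.48 toward AD&D insurance premium is not withheld from the employee.)
Total deductions = $165.65 + $439.08 + $1,008.51 + $213.05 + $59.87 + $249.48 + $101.80 = $2,237.44
Net pay = $4,989.54 − $2,237.44 = $2,752.10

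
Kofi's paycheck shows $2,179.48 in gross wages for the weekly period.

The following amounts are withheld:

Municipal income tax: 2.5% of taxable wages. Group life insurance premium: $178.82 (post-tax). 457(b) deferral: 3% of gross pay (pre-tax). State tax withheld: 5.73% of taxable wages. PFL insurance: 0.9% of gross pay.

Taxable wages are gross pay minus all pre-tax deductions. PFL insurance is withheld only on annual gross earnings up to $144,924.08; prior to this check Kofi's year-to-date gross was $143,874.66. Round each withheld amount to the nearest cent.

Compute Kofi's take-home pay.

$1,751.85

457(b) deferral: $2,179.48 × 0.03 = $65.38
Taxable wages = $2,179.48 − $65.38 = $2,114.10
State tax withheld: $2,114.10 × 0.0573 = $121.14
Municipal income tax: $2,114.10 × 0.025 = $52.85
PFL insurance: only $144,924.08 − $143,874.66 = $1,049.42 of this check is subject → $1,049.42 × 0.009 = $9.44
Group life insurance premium: $178.82
Total deductions = $65.38 + $121.14 + $52.85 + $9.44 + $178.82 = $427.63
Net pay = $2,179.48 − $427.63 = $1,751.85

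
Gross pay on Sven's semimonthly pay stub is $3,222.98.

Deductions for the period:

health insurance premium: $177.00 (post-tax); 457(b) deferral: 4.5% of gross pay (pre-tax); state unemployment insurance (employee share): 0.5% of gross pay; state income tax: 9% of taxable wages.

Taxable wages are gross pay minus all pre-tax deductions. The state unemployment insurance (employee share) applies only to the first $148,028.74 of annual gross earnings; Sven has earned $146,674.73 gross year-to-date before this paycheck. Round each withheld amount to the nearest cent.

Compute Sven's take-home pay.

$2,617.16

457(b) deferral: $3,222.98 × 0.045 = $145.03
Taxable wages = $3,222.98 − $145.03 = $3,077.95
State income tax: $3,077.95 × 0.09 = $277.02
State unemployment insurance (employee share): only $148,028.74 − $146,674.73 = $1,354.01 of this check is subject → $1,354.01 × 0.005 = $6.77
Health insurance premium: $177.00
Total deductions = $145.03 + $277.02 + $6.77 + $177.00 = $605.82
Net pay = $3,222.98 − $605.82 = $2,617.16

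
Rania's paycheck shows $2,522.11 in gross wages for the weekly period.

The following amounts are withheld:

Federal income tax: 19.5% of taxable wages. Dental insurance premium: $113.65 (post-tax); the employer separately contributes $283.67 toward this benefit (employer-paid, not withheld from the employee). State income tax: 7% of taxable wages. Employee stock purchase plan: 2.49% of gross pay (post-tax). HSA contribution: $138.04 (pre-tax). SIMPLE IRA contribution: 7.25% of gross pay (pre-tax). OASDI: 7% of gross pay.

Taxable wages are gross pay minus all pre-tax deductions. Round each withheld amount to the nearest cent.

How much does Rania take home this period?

$1,264.89

SIMPLE IRA contribution: $2,522.11 × 0.0725 = $182.85
HSA contribution: $138.04
Pre-tax total = $182.85 + $138.04 = $320.89
Taxable wages = $2,522.11 − $320.89 = $2,201.22
Federal income tax: $2,201.22 × 0.195 = $429.24
State income tax: $2,201.22 × 0.07 = $154.09
OASDI: $2,522.11 × 0.07 = $176.55
Employee stock purchase plan: $2,522.11 × 0.0249 = $62.80
Dental insurance premium: $113.65
(Employer's $283.67 toward dental insurance premium is not withheld from the employee.)
Total deductions = $182.85 + $138.04 + $429.24 + $154.09 + $176.55 + $62.80 + $113.65 = $1,257.22
Net pay = $2,522.11 − $1,257.22 = $1,264.89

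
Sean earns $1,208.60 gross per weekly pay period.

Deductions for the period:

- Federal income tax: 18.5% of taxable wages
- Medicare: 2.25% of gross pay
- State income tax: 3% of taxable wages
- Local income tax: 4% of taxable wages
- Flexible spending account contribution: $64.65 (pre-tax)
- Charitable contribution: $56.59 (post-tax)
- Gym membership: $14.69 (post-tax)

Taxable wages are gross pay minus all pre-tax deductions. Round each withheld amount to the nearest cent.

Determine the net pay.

Flexible spending account contribution: $64.65
Taxable wages = $1,208.60 − $64.65 = $1,143.95
Federal income tax: $1,143.95 × 0.185 = $211.63
Local income tax: $1,143.95 × 0.04 = $45.76
State income tax: $1,143.95 × 0.03 = $34.32
Medicare: $1,208.60 × 0.0225 = $27.19
Charitable contribution: $56.59
Gym membership: $14.69
Total deductions = $64.65 + $211.63 + $45.76 + $34.32 + $27.19 + $56.59 + $14.69 = $454.83
Net pay = $1,208.60 − $454.83 = $753.77

$753.77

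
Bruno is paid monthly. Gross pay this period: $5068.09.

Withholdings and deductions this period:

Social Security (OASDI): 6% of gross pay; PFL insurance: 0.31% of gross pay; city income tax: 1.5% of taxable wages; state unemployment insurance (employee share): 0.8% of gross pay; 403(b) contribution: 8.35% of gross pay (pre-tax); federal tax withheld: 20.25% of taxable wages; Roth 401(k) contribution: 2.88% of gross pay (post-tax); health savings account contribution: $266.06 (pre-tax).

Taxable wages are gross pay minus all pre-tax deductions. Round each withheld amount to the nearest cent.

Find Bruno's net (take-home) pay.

Health savings account contribution: $266.06
403(b) contribution: $5068.09 × 0.0835 = $423.19
Pre-tax total = $266.06 + $423.19 = $689.25
Taxable wages = $5068.09 − $689.25 = $4378.84
Federal tax withheld: $4378.84 × 0.2025 = $886.72
City income tax: $4378.84 × 0.015 = $65.68
State unemployment insurance (employee share): $5068.09 × 0.008 = $40.54
Social Security (OASDI): $5068.09 × 0.06 = $304.09
PFL insurance: $5068.09 × 0.0031 = $15.71
Roth 401(k) contribution: $5068.09 × 0.0288 = $145.96
Total deductions = $266.06 + $423.19 + $886.72 + $65.68 + $40.54 + $304.09 + $15.71 + $145.96 = $2147.95
Net pay = $5068.09 − $2147.95 = $2920.14

$2920.14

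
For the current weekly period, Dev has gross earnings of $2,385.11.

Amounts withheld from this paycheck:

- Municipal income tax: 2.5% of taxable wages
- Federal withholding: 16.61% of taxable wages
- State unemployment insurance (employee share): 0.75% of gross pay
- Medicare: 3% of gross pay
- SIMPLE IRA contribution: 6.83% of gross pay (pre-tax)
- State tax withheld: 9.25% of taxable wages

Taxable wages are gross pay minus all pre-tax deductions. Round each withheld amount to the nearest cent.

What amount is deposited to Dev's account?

SIMPLE IRA contribution: $2,385.11 × 0.0683 = $162.90
Taxable wages = $2,385.11 − $162.90 = $2,222.21
Federal withholding: $2,222.21 × 0.1661 = $369.11
State tax withheld: $2,222.21 × 0.0925 = $205.55
Municipal income tax: $2,222.21 × 0.025 = $55.56
State unemployment insurance (employee share): $2,385.11 × 0.0075 = $17.89
Medicare: $2,385.11 × 0.03 = $71.55
Total deductions = $162.90 + $369.11 + $205.55 + $55.56 + $17.89 + $71.55 = $882.56
Net pay = $2,385.11 − $882.56 = $1,502.55

$1,502.55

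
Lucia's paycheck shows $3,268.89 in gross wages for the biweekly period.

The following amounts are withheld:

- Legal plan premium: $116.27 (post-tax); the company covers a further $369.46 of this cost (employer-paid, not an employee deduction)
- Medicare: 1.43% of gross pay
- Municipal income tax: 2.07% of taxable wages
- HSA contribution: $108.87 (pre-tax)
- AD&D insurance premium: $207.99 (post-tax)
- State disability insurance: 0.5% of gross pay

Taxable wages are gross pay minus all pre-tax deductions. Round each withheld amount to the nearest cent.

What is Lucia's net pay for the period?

HSA contribution: $108.87
Taxable wages = $3,268.89 − $108.87 = $3,160.02
Municipal income tax: $3,160.02 × 0.0207 = $65.41
State disability insurance: $3,268.89 × 0.005 = $16.34
Medicare: $3,268.89 × 0.0143 = $46.75
Legal plan premium: $116.27
AD&D insurance premium: $207.99
(Employer's $369.46 toward legal plan premium is not withheld from the employee.)
Total deductions = $108.87 + $65.41 + $16.34 + $46.75 + $116.27 + $207.99 = $561.63
Net pay = $3,268.89 − $561.63 = $2,707.26

$2,707.26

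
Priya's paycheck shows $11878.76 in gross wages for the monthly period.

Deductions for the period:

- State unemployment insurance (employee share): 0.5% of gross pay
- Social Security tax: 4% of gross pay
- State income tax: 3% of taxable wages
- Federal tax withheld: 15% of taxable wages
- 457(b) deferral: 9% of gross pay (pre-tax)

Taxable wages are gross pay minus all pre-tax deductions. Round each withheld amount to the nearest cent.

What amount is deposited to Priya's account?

457(b) deferral: $11878.76 × 0.09 = $1069.09
Taxable wages = $11878.76 − $1069.09 = $10809.67
State income tax: $10809.67 × 0.03 = $324.29
Federal tax withheld: $10809.67 × 0.15 = $1621.45
Social Security tax: $11878.76 × 0.04 = $475.15
State unemployment insurance (employee share): $11878.76 × 0.005 = $59.39
Total deductions = $1069.09 + $324.29 + $1621.45 + $475.15 + $59.39 = $3549.37
Net pay = $11878.76 − $3549.37 = $8329.39

$8329.39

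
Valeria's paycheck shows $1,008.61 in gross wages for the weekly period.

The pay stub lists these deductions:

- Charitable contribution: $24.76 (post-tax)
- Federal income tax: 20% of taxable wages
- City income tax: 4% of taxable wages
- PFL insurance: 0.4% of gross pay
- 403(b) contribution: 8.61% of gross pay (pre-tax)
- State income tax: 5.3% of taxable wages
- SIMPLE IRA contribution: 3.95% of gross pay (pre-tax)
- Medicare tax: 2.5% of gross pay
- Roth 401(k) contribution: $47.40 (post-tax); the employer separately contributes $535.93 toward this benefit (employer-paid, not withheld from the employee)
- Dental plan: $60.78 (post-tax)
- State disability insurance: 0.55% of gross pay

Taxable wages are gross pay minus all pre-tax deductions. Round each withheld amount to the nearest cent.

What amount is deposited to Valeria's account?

403(b) contribution: $1,008.61 × 0.0861 = $86.84
SIMPLE IRA contribution: $1,008.61 × 0.0395 = $39.84
Pre-tax total = $86.84 + $39.84 = $126.68
Taxable wages = $1,008.61 − $126.68 = $881.93
Federal income tax: $881.93 × 0.2 = $176.39
City income tax: $881.93 × 0.04 = $35.28
State income tax: $881.93 × 0.053 = $46.74
PFL insurance: $1,008.61 × 0.004 = $4.03
State disability insurance: $1,008.61 × 0.0055 = $5.55
Medicare tax: $1,008.61 × 0.025 = $25.22
Roth 401(k) contribution: $47.40
Charitable contribution: $24.76
Dental plan: $60.78
(Employer's $535.93 toward Roth 401(k) contribution is not withheld from the employee.)
Total deductions = $86.84 + $39.84 + $176.39 + $35.28 + $46.74 + $4.03 + $5.55 + $25.22 + $47.40 + $24.76 + $60.78 = $552.83
Net pay = $1,008.61 − $552.83 = $455.78

$455.78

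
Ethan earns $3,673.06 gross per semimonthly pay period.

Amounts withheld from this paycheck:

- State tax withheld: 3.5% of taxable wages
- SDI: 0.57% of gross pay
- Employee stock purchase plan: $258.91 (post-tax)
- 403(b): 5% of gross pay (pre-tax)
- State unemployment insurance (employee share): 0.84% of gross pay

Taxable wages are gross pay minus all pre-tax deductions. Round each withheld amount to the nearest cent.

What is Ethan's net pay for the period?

$3,056.58

403(b): $3,673.06 × 0.05 = $183.65
Taxable wages = $3,673.06 − $183.65 = $3,489.41
State tax withheld: $3,489.41 × 0.035 = $122.13
State unemployment insurance (employee share): $3,673.06 × 0.0084 = $30.85
SDI: $3,673.06 × 0.0057 = $20.94
Employee stock purchase plan: $258.91
Total deductions = $183.65 + $122.13 + $30.85 + $20.94 + $258.91 = $616.48
Net pay = $3,673.06 − $616.48 = $3,056.58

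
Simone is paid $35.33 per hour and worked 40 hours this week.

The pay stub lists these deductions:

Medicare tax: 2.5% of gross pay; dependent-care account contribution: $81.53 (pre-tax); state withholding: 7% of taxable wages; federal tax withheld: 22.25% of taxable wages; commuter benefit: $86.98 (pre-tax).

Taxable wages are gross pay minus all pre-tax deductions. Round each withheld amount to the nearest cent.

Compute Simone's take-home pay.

Gross pay: 40 × $35.33 = $1,413.20
Commuter benefit: $86.98
Dependent-care account contribution: $81.53
Pre-tax total = $86.98 + $81.53 = $168.51
Taxable wages = $1,413.20 − $168.51 = $1,244.69
State withholding: $1,244.69 × 0.07 = $87.13
Federal tax withheld: $1,244.69 × 0.2225 = $276.94
Medicare tax: $1,413.20 × 0.025 = $35.33
Total deductions = $86.98 + $81.53 + $87.13 + $276.94 + $35.33 = $567.91
Net pay = $1,413.20 − $567.91 = $845.29

$845.29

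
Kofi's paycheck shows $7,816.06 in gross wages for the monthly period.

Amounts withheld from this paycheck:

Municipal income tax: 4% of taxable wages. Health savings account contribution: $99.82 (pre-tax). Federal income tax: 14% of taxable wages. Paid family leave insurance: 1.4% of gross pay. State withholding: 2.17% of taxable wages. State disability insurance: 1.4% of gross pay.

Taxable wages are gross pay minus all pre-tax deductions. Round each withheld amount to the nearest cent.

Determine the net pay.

$5,941.04

Health savings account contribution: $99.82
Taxable wages = $7,816.06 − $99.82 = $7,716.24
Municipal income tax: $7,716.24 × 0.04 = $308.65
Federal income tax: $7,716.24 × 0.14 = $1,080.27
State withholding: $7,716.24 × 0.0217 = $167.44
State disability insurance: $7,816.06 × 0.014 = $109.42
Paid family leave insurance: $7,816.06 × 0.014 = $109.42
Total deductions = $99.82 + $308.65 + $1,080.27 + $167.44 + $109.42 + $109.42 = $1,875.02
Net pay = $7,816.06 − $1,875.02 = $5,941.04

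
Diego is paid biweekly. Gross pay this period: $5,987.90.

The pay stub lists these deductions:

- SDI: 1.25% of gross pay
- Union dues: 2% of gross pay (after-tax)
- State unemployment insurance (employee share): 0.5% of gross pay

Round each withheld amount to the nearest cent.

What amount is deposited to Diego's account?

$5,763.35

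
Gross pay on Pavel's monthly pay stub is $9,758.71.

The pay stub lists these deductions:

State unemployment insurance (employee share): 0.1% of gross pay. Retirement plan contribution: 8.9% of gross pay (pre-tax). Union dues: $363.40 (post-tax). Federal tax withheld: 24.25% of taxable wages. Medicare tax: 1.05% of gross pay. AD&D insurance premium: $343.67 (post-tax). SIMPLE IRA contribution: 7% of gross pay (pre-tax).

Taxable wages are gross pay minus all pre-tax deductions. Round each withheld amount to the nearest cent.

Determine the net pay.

Retirement plan contribution: $9,758.71 × 0.089 = $868.53
SIMPLE IRA contribution: $9,758.71 × 0.07 = $683.11
Pre-tax total = $868.53 + $683.11 = $1,551.64
Taxable wages = $9,758.71 − $1,551.64 = $8,207.07
Federal tax withheld: $8,207.07 × 0.2425 = $1,990.21
Medicare tax: $9,758.71 × 0.0105 = $102.47
State unemployment insurance (employee share): $9,758.71 × 0.001 = $9.76
Union dues: $363.40
AD&D insurance premium: $343.67
Total deductions = $868.53 + $683.11 + $1,990.21 + $102.47 + $9.76 + $363.40 + $343.67 = $4,361.15
Net pay = $9,758.71 − $4,361.15 = $5,397.56

$5,397.56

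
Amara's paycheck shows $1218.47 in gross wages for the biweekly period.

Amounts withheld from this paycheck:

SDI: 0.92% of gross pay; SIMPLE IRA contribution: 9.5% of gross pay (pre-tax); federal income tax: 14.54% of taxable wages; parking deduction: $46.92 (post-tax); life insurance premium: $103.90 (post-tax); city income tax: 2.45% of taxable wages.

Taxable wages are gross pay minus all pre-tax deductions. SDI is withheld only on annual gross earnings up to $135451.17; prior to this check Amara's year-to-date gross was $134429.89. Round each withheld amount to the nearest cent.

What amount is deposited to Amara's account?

SIMPLE IRA contribution: $1218.47 × 0.095 = $115.75
Taxable wages = $1218.47 − $115.75 = $1102.72
Federal income tax: $1102.72 × 0.1454 = $160.34
City income tax: $1102.72 × 0.0245 = $27.02
SDI: only $135451.17 − $134429.89 = $1021.28 of this check is subject → $1021.28 × 0.0092 = $9.40
Life insurance premium: $103.90
Parking deduction: $46.92
Total deductions = $115.75 + $160.34 + $27.02 + $9.40 + $103.90 + $46.92 = $463.33
Net pay = $1218.47 − $463.33 = $755.14

$755.14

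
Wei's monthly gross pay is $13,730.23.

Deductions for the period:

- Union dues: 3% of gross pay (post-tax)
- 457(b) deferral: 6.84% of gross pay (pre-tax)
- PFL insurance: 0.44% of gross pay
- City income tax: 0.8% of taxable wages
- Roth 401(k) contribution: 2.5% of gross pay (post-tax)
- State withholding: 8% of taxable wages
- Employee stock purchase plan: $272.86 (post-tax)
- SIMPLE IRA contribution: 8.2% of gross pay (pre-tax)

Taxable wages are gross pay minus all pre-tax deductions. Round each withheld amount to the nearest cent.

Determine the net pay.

$9,550.22

SIMPLE IRA contribution: $13,730.23 × 0.082 = $1,125.88
457(b) deferral: $13,730.23 × 0.0684 = $939.15
Pre-tax total = $1,125.88 + $939.15 = $2,065.03
Taxable wages = $13,730.23 − $2,065.03 = $11,665.20
City income tax: $11,665.20 × 0.008 = $93.32
State withholding: $11,665.20 × 0.08 = $933.22
PFL insurance: $13,730.23 × 0.0044 = $60.41
Union dues: $13,730.23 × 0.03 = $411.91
Employee stock purchase plan: $272.86
Roth 401(k) contribution: $13,730.23 × 0.025 = $343.26
Total deductions = $1,125.88 + $939.15 + $93.32 + $933.22 + $60.41 + $411.91 + $272.86 + $343.26 = $4,180.01
Net pay = $13,730.23 − $4,180.01 = $9,550.22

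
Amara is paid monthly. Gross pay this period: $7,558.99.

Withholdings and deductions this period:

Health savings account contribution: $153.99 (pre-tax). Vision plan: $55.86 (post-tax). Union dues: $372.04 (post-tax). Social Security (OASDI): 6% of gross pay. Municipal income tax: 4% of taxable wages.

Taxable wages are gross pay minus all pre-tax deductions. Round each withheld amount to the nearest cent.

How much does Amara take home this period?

$6,227.36

Health savings account contribution: $153.99
Taxable wages = $7,558.99 − $153.99 = $7,405.00
Municipal income tax: $7,405.00 × 0.04 = $296.20
Social Security (OASDI): $7,558.99 × 0.06 = $453.54
Union dues: $372.04
Vision plan: $55.86
Total deductions = $153.99 + $296.20 + $453.54 + $372.04 + $55.86 = $1,331.63
Net pay = $7,558.99 − $1,331.63 = $6,227.36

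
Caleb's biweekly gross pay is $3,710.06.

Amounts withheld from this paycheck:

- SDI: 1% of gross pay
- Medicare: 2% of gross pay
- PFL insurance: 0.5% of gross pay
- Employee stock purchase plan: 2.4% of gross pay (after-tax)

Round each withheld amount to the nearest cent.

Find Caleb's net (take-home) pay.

$3,491.17

Medicare: $3,710.06 × 0.02 = $74.20
SDI: $3,710.06 × 0.01 = $37.10
PFL insurance: $3,710.06 × 0.005 = $18.55
Employee stock purchase plan: $3,710.06 × 0.024 = $89.04
Total deductions = $74.20 + $37.10 + $18.55 + $89.04 = $218.89
Net pay = $3,710.06 − $218.89 = $3,491.17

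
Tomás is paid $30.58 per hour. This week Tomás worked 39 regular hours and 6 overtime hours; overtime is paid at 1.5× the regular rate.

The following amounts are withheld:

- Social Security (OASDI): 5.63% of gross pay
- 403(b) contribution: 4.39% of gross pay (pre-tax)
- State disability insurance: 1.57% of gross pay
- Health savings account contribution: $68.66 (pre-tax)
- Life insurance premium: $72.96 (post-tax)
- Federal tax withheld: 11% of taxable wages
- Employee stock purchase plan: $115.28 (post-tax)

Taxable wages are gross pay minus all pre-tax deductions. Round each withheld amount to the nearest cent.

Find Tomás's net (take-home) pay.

$893.99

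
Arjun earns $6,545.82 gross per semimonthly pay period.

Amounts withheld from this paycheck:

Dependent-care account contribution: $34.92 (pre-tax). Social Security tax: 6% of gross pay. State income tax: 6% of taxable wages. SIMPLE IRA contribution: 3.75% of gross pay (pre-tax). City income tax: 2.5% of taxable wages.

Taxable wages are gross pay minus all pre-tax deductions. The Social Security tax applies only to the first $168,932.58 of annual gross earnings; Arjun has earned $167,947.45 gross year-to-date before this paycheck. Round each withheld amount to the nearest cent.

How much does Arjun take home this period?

$5,673.75

SIMPLE IRA contribution: $6,545.82 × 0.0375 = $245.47
Dependent-care account contribution: $34.92
Pre-tax total = $245.47 + $34.92 = $280.39
Taxable wages = $6,545.82 − $280.39 = $6,265.43
City income tax: $6,265.43 × 0.025 = $156.64
State income tax: $6,265.43 × 0.06 = $375.93
Social Security tax: only $168,932.58 − $167,947.45 = $985.13 of this check is subject → $985.13 × 0.06 = $59.11
Total deductions = $245.47 + $34.92 + $156.64 + $375.93 + $59.11 = $872.07
Net pay = $6,545.82 − $872.07 = $5,673.75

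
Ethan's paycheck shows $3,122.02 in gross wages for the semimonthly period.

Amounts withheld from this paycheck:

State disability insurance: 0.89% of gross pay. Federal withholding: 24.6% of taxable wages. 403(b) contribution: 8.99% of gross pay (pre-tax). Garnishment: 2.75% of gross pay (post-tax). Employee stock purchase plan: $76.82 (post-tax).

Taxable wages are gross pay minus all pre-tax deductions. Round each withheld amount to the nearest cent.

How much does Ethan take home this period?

403(b) contribution: $3,122.02 × 0.0899 = $280.67
Taxable wages = $3,122.02 − $280.67 = $2,841.35
Federal withholding: $2,841.35 × 0.246 = $698.97
State disability insurance: $3,122.02 × 0.0089 = $27.79
Employee stock purchase plan: $76.82
Garnishment: $3,122.02 × 0.0275 = $85.86
Total deductions = $280.67 + $698.97 + $27.79 + $76.82 + $85.86 = $1,170.11
Net pay = $3,122.02 − $1,170.11 = $1,951.91

$1,951.91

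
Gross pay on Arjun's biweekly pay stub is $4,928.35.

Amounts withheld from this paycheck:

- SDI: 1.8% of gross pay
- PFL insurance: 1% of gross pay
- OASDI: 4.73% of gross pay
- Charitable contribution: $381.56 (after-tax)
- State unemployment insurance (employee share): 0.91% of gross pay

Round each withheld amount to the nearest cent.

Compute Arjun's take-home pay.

OASDI: $4,928.35 × 0.0473 = $233.11
SDI: $4,928.35 × 0.018 = $88.71
PFL insurance: $4,928.35 × 0.01 = $49.28
State unemployment insurance (employee share): $4,928.35 × 0.0091 = $44.85
Charitable contribution: $381.56
Total deductions = $233.11 + $88.71 + $49.28 + $44.85 + $381.56 = $797.51
Net pay = $4,928.35 − $797.51 = $4,130.84

$4,130.84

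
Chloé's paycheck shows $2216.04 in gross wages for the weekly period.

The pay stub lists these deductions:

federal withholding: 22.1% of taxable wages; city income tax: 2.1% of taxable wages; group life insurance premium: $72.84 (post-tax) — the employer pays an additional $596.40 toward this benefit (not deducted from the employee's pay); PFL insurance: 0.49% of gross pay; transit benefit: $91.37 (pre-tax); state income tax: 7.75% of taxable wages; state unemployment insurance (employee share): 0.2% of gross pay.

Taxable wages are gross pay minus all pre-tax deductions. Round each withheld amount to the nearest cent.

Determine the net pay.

Transit benefit: $91.37
Taxable wages = $2216.04 − $91.37 = $2124.67
Federal withholding: $2124.67 × 0.221 = $469.55
State income tax: $2124.67 × 0.0775 = $164.66
City income tax: $2124.67 × 0.021 = $44.62
State unemployment insurance (employee share): $2216.04 × 0.002 = $4.43
PFL insurance: $2216.04 × 0.0049 = $10.86
Group life insurance premium: $72.84
(Employer's $596.40 toward group life insurance premium is not withheld from the employee.)
Total deductions = $91.37 + $469.55 + $164.66 + $44.62 + $4.43 + $10.86 + $72.84 = $858.33
Net pay = $2216.04 − $858.33 = $1357.71

$1357.71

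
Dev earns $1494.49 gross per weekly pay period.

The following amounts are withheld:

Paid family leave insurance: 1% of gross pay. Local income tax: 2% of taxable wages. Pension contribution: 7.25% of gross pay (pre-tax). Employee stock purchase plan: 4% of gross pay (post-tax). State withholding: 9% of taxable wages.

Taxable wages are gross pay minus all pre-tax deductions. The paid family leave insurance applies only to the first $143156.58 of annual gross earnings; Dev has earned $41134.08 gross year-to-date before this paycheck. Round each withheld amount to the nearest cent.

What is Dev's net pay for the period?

Pension contribution: $1494.49 × 0.0725 = $108.35
Taxable wages = $1494.49 − $108.35 = $1386.14
Local income tax: $1386.14 × 0.02 = $27.72
State withholding: $1386.14 × 0.09 = $124.75
Paid family leave insurance: cap not yet reached, full $1494.49 is subject → $1494.49 × 0.01 = $14.94
Employee stock purchase plan: $1494.49 × 0.04 = $59.78
Total deductions = $108.35 + $27.72 + $124.75 + $14.94 + $59.78 = $335.54
Net pay = $1494.49 − $335.54 = $1158.95

$1158.95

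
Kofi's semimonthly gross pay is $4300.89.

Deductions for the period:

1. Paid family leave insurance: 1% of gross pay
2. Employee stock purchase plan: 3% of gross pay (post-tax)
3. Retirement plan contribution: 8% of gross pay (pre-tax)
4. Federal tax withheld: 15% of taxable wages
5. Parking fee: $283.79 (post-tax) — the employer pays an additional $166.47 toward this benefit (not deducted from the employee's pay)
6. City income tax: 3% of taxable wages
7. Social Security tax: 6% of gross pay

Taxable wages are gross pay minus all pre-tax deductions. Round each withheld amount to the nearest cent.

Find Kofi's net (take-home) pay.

Retirement plan contribution: $4300.89 × 0.08 = $344.07
Taxable wages = $4300.89 − $344.07 = $3956.82
Federal tax withheld: $3956.82 × 0.15 = $593.52
City income tax: $3956.82 × 0.03 = $118.70
Paid family leave insurance: $4300.89 × 0.01 = $43.01
Social Security tax: $4300.89 × 0.06 = $258.05
Employee stock purchase plan: $4300.89 × 0.03 = $129.03
Parking fee: $283.79
(Employer's $166.47 toward parking fee is not withheld from the employee.)
Total deductions = $344.07 + $593.52 + $118.70 + $43.01 + $258.05 + $129.03 + $283.79 = $1770.17
Net pay = $4300.89 − $1770.17 = $2530.72

$2530.72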